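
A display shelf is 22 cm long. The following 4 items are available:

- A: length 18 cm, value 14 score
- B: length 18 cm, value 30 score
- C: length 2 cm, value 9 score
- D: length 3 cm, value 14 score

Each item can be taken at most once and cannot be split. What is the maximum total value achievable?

44 score

Check high-value combinations within 22 cm:
- B+D: length 18+3=21, value 30+14=44
- B+C: length 18+2=20, value 30+9=39
- B: length 18, value 30
- A+D: length 18+3=21, value 14+14=28
Best: 44 score.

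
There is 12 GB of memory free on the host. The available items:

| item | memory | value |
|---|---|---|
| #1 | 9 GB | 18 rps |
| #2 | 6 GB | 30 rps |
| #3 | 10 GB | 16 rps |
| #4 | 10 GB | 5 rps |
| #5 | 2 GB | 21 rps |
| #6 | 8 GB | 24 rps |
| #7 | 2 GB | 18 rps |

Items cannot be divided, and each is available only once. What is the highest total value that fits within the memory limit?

Check high-value combinations within 12 GB:
- #2+#5+#7: memory 6+2+2=10, value 30+21+18=69
- #5+#6+#7: memory 2+8+2=12, value 21+24+18=63
- #2+#5: memory 6+2=8, value 30+21=51
- #2+#7: memory 6+2=8, value 30+18=48
Best: 69 rps.

69 rps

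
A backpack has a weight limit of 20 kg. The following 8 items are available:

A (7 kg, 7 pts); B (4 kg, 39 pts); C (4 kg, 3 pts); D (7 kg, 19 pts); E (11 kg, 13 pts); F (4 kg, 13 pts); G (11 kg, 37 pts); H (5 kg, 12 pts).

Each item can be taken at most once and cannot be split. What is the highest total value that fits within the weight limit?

89 pts

Check high-value combinations within 20 kg:
- B+F+G: weight 4+4+11=19, value 39+13+37=89
- B+G+H: weight 4+11+5=20, value 39+37+12=88
- B+D+F+H: weight 4+7+4+5=20, value 39+19+13+12=83
Best: 89 pts.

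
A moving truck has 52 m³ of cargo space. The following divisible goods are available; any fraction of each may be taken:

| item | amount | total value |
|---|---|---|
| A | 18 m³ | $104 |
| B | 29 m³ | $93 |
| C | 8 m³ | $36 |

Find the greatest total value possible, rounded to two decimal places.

Take in order of value per unit:
- A (104/18 per unit): all 18 → value 104, running total 104.00
- C (36/8 per unit): all 8 → value 36, running total 140.00
- B (93/29 per unit): 26 of 29 → value 26×93/29 = 83.3793, running total 223.38
Total 223.38.

223.38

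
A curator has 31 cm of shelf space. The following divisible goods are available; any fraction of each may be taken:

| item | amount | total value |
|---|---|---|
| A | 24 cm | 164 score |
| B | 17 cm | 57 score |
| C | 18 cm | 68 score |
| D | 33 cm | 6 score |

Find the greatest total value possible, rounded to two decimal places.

190.44

Take in order of value per unit:
- A (164/24 per unit): all 24 → value 164, running total 164.00
- C (68/18 per unit): 7 of 18 → value 7×68/18 = 26.4444, running total 190.44
Total 190.44.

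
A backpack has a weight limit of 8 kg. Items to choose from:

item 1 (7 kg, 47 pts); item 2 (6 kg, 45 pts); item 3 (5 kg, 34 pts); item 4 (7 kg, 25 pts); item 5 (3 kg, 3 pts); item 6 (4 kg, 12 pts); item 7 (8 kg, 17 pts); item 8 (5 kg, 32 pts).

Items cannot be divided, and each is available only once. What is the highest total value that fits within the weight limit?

47 pts

Check high-value combinations within 8 kg:
- item 1: weight 7, value 47
- item 2: weight 6, value 45
- item 3+item 5: weight 5+3=8, value 34+3=37
Best: 47 pts.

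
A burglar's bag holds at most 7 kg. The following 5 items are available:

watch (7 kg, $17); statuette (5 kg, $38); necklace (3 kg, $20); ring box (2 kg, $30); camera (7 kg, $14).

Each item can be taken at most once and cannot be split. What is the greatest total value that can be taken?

$68

This is a 0/1 knapsack; check combinations near the capacity.
- statuette+ring box: weight 5+2=7, value 38+30=68
- necklace+ring box: weight 3+2=5, value 20+30=50
- statuette: weight 5, value 38
- ring box: weight 2, value 30
- necklace: weight 3, value 20
Best: $68.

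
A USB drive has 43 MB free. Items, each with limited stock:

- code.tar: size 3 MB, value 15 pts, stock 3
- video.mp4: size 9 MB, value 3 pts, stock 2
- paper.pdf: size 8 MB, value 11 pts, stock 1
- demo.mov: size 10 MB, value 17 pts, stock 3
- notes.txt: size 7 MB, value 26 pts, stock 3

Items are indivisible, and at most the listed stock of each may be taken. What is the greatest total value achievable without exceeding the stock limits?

140 pts

Best selections within size 43 and stock limits:
- 3×code.tar + 1×demo.mov + 3×notes.txt: size 40, value 140
- 3×code.tar + 1×paper.pdf + 3×notes.txt: size 38, value 134
- 3×code.tar + 2×demo.mov + 2×notes.txt: size 43, value 131
Best: 140 pts.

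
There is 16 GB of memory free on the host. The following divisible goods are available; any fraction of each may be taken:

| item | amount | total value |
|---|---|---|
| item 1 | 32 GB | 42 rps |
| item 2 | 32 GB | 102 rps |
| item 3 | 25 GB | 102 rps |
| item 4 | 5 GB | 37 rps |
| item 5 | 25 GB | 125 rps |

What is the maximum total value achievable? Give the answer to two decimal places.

Take in order of value per unit:
- item 4 (37/5 per unit): all 5 → value 37, running total 37.00
- item 5 (125/25 per unit): 11 of 25 → value 11×125/25 = 55.0000, running total 92.00
Total 92.00.

92.00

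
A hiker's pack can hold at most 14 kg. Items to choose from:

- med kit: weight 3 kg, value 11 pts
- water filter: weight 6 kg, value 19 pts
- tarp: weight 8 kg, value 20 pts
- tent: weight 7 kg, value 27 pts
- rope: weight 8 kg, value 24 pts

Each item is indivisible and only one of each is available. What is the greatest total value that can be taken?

Check high-value combinations within 14 kg:
- water filter+tent: weight 6+7=13, value 19+27=46
- water filter+rope: weight 6+8=14, value 19+24=43
- water filter+tarp: weight 6+8=14, value 19+20=39
- med kit+tent: weight 3+7=10, value 11+27=38
- med kit+rope: weight 3+8=11, value 11+24=35
Best: 46 pts.

46 pts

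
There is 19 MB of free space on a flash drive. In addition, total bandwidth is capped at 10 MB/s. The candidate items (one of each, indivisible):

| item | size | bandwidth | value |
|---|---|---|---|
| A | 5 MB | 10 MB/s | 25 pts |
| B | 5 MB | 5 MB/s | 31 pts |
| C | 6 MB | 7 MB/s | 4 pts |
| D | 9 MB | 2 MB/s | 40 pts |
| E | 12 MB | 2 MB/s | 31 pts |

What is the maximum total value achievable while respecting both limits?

71 pts

Feasible sets respecting both limits:
- B+D: size 14, bandwidth 7, value 71
- B+E: size 17, bandwidth 7, value 62
- C+D: size 15, bandwidth 9, value 44
Best: 71 pts.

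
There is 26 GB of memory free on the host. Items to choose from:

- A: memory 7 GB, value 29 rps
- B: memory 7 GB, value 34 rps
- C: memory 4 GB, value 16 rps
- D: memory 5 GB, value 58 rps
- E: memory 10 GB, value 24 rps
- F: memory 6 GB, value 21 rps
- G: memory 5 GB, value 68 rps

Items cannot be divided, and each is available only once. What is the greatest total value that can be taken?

Check high-value combinations within 26 GB:
- A+B+D+G: memory 7+7+5+5=24, value 29+34+58+68=189
- B+D+F+G: memory 7+5+6+5=23, value 34+58+21+68=181
- B+C+D+G: memory 7+4+5+5=21, value 34+16+58+68=176
- A+D+F+G: memory 7+5+6+5=23, value 29+58+21+68=176
Best: 189 rps.

189 rps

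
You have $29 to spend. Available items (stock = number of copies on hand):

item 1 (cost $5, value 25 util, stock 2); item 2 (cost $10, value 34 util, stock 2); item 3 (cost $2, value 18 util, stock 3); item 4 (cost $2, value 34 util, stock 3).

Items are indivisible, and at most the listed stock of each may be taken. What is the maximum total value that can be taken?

215 util

Best selections within cost 29 and stock limits:
- 1×item 1 + 1×item 2 + 3×item 3 + 3×item 4: cost 27, value 215
- 2×item 1 + 3×item 3 + 3×item 4: cost 22, value 206
Best: 215 util.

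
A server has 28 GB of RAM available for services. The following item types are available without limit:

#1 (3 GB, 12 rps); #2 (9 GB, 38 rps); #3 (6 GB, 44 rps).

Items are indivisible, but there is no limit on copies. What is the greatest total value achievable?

Best value-per-unit is #3 at 44/6; filling with it alone gives 4×44 = 176.
Optimal mix: 1×#1 + 4×#3 → memory 27, value 188.

188 rps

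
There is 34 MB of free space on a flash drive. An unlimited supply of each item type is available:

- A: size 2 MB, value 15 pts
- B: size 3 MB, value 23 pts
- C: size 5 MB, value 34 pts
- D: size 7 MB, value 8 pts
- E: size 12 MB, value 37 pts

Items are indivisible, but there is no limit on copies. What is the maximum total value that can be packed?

Best value-per-unit is B at 23/3; filling with it alone gives 11×23 = 253.
Optimal mix: 2×A + 10×B → size 34, value 260.

260 pts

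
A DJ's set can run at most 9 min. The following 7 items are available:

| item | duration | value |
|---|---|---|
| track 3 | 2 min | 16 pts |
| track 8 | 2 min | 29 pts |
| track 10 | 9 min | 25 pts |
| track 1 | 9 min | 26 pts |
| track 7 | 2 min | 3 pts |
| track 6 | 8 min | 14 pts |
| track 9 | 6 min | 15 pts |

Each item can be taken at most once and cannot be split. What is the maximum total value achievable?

This is a 0/1 knapsack; check combinations near the capacity.
- track 3+track 8+track 7: duration 2+2+2=6, value 16+29+3=48
- track 3+track 8: duration 2+2=4, value 16+29=45
- track 8+track 9: duration 2+6=8, value 29+15=44
Best: 48 pts.

48 pts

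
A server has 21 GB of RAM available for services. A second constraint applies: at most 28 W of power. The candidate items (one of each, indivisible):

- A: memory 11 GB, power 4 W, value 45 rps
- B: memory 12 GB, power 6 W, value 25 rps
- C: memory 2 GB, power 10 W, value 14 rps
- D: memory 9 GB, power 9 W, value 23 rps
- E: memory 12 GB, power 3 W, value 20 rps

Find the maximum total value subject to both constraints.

68 rps

Feasible sets respecting both limits:
- A+D: memory 20, power 13, value 68
- A+C: memory 13, power 14, value 59
- B+D: memory 21, power 15, value 48
Best: 68 rps.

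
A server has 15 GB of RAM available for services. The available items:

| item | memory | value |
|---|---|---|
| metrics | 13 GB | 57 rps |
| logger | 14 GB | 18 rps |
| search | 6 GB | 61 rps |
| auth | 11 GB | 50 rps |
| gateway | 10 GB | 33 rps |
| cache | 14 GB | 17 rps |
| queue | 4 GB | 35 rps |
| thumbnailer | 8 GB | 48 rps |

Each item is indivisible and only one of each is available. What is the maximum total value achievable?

Check high-value combinations within 15 GB:
- search+thumbnailer: memory 6+8=14, value 61+48=109
- search+queue: memory 6+4=10, value 61+35=96
- auth+queue: memory 11+4=15, value 50+35=85
- queue+thumbnailer: memory 4+8=12, value 35+48=83
Best: 109 rps.

109 rps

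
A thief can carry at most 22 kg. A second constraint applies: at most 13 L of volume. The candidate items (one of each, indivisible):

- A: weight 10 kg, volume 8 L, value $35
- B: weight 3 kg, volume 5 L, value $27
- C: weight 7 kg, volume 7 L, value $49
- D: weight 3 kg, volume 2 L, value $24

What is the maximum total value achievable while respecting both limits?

Feasible sets respecting both limits:
- B+C: weight 10, volume 12, value 76
- C+D: weight 10, volume 9, value 73
- A+B: weight 13, volume 13, value 62
- A+D: weight 13, volume 10, value 59
Best: $76.

$76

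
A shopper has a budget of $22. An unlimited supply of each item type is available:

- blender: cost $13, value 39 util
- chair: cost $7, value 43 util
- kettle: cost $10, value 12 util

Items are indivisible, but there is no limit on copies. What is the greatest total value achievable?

Best value-per-unit is chair at 43/7, and filling with it alone uses cost 3×7=21. No mix of the others beats 3×43 = 129.

129 util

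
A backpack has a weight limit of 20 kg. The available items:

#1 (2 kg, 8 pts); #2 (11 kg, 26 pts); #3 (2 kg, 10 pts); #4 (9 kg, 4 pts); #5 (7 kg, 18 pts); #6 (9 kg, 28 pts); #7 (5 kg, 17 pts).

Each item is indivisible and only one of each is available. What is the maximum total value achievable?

This is a 0/1 knapsack; check combinations near the capacity.
- #1+#3+#5+#6: weight 2+2+7+9=20, value 8+10+18+28=64
- #1+#3+#6+#7: weight 2+2+9+5=18, value 8+10+28+17=63
- #1+#2+#3+#7: weight 2+11+2+5=20, value 8+26+10+17=61
- #3+#5+#6: weight 2+7+9=18, value 10+18+28=56
- #3+#6+#7: weight 2+9+5=16, value 10+28+17=55
Best: 64 pts.

64 pts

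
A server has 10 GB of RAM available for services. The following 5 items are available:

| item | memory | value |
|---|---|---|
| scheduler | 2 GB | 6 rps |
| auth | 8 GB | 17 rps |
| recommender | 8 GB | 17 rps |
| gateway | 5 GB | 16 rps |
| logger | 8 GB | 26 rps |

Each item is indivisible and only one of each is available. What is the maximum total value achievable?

Check high-value combinations within 10 GB:
- scheduler+logger: memory 2+8=10, value 6+26=32
- logger: memory 8, value 26
- scheduler+auth: memory 2+8=10, value 6+17=23
- scheduler+recommender: memory 2+8=10, value 6+17=23
Best: 32 rps.

32 rps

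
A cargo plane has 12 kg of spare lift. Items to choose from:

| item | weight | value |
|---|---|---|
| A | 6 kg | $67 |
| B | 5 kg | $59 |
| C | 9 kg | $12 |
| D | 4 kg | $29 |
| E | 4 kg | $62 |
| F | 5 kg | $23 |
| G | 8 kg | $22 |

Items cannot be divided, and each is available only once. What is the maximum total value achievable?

$129

This is a 0/1 knapsack; check combinations near the capacity.
- A+E: weight 6+4=10, value 67+62=129
- A+B: weight 6+5=11, value 67+59=126
- B+E: weight 5+4=9, value 59+62=121
- A+D: weight 6+4=10, value 67+29=96
Best: $129.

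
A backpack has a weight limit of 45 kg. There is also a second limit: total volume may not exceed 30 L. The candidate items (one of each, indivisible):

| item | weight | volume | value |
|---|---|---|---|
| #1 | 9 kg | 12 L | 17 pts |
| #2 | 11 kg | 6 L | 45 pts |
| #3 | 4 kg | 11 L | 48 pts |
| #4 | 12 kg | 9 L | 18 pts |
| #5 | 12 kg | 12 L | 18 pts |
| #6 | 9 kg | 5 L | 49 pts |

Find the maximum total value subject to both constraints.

142 pts

Feasible sets respecting both limits:
- #2+#3+#6: weight 24, volume 22, value 142
- #3+#4+#6: weight 25, volume 25, value 115
- #3+#5+#6: weight 25, volume 28, value 115
- #1+#3+#6: weight 22, volume 28, value 114
Best: 142 pts.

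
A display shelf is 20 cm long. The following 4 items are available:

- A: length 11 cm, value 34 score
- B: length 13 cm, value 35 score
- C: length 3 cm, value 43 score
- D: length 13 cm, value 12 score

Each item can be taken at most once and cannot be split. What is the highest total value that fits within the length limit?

Check high-value combinations within 20 cm:
- B+C: length 13+3=16, value 35+43=78
- A+C: length 11+3=14, value 34+43=77
- C+D: length 3+13=16, value 43+12=55
- C: length 3, value 43
- B: length 13, value 35
Best: 78 score.

78 score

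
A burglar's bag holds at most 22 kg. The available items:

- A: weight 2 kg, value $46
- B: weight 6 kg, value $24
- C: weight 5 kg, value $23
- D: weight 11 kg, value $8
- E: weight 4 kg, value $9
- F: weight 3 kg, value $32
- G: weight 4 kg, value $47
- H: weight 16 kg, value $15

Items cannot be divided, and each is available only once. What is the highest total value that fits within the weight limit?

Check high-value combinations within 22 kg:
- A+B+C+F+G: weight 2+6+5+3+4=20, value 46+24+23+32+47=172
- A+B+E+F+G: weight 2+6+4+3+4=19, value 46+24+9+32+47=158
- A+C+E+F+G: weight 2+5+4+3+4=18, value 46+23+9+32+47=157
- A+B+F+G: weight 2+6+3+4=15, value 46+24+32+47=149
- A+B+C+E+G: weight 2+6+5+4+4=21, value 46+24+23+9+47=149
Best: $172.

$172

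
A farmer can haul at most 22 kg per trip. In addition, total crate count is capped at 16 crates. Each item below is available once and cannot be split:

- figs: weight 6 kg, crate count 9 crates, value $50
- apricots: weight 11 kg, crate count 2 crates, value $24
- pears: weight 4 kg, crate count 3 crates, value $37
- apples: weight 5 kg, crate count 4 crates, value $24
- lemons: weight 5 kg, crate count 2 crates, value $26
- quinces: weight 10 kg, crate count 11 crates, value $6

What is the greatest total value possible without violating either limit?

Feasible sets respecting both limits:
- figs+pears+lemons: weight 15, crate count 14, value 113
- figs+apricots+pears: weight 21, crate count 14, value 111
- figs+pears+apples: weight 15, crate count 16, value 111
- figs+apricots+lemons: weight 22, crate count 13, value 100
Best: $113.

$113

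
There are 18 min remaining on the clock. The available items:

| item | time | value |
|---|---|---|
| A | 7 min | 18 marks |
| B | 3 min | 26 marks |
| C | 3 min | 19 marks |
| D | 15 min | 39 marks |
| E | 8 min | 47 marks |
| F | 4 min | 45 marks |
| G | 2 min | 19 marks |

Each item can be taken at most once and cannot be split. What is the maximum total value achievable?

137 marks

This is a 0/1 knapsack; check combinations near the capacity.
- B+E+F+G: time 3+8+4+2=17, value 26+47+45+19=137
- B+C+E+F: time 3+3+8+4=18, value 26+19+47+45=137
- C+E+F+G: time 3+8+4+2=17, value 19+47+45+19=130
Best: 137 marks.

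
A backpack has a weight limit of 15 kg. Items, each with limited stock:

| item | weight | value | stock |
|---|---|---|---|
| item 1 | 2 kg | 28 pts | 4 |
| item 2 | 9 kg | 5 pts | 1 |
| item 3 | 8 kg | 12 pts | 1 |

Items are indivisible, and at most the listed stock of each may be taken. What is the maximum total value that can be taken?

112 pts

Top feasible selections:
- 4×item 1: weight 8, value 112
- 3×item 1 + 1×item 3: weight 14, value 96
Best: 112 pts.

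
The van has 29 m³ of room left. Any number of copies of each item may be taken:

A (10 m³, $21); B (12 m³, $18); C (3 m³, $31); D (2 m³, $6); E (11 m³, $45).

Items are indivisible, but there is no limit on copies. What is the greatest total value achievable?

Best value-per-unit is C at 31/3; filling with it alone gives 9×31 = 279.
Optimal mix: 9×C + 1×D → volume 29, value 285.

$285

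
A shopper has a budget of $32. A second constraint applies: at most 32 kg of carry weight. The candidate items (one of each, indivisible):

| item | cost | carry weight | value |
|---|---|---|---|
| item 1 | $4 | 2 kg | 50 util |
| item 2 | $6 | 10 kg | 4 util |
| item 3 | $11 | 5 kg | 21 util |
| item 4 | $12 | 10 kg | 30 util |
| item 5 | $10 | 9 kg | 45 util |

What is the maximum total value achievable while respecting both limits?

Feasible sets respecting both limits:
- item 1+item 2+item 4+item 5: cost 32, carry weight 31, value 129
- item 1+item 4+item 5: cost 26, carry weight 21, value 125
- item 1+item 2+item 3+item 5: cost 31, carry weight 26, value 120
- item 1+item 3+item 5: cost 25, carry weight 16, value 116
Best: 129 util.

129 util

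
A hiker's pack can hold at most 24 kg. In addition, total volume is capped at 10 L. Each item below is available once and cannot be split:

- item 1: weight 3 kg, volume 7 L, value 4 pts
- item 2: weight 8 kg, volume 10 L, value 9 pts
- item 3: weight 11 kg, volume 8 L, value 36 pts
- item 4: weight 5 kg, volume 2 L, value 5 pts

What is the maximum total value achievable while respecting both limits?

Feasible sets respecting both limits:
- item 3+item 4: weight 16, volume 10, value 41
- item 3: weight 11, volume 8, value 36
- item 2: weight 8, volume 10, value 9
- item 1+item 4: weight 8, volume 9, value 9
Best: 41 pts.

41 pts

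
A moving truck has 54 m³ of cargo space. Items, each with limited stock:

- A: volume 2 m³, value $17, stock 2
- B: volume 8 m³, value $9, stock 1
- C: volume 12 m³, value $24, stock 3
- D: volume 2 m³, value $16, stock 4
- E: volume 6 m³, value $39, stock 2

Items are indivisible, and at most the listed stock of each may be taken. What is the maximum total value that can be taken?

Top feasible selections:
- 2×A + 2×C + 4×D + 2×E: volume 48, value 224
- 2×A + 1×B + 2×C + 3×D + 2×E: volume 54, value 217
Best: $224.

$224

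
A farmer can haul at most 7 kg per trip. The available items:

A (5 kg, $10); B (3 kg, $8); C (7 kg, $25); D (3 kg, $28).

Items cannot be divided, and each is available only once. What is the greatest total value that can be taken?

This is a 0/1 knapsack; check combinations near the capacity.
- B+D: weight 3+3=6, value 8+28=36
- D: weight 3, value 28
- C: weight 7, value 25
Best: $36.

$36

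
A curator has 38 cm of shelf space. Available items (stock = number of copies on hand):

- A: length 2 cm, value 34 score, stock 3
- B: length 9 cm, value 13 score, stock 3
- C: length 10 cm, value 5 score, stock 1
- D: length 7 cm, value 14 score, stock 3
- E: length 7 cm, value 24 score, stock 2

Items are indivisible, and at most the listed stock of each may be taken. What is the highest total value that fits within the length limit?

178 score

Best selections within length 38 and stock limits:
- 3×A + 2×D + 2×E: length 34, value 178
- 3×A + 1×B + 1×D + 2×E: length 36, value 177
- 3×A + 2×B + 2×E: length 38, value 176
- 3×A + 1×C + 1×D + 2×E: length 37, value 169
Best: 178 score.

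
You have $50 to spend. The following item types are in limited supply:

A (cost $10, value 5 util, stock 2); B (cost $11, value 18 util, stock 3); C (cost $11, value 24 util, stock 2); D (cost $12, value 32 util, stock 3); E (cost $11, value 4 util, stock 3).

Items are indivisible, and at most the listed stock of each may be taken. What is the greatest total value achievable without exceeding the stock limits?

Best selections within cost 50 and stock limits:
- 1×C + 3×D: cost 47, value 120
- 1×B + 3×D: cost 47, value 114
- 2×C + 2×D: cost 46, value 112
- 1×B + 1×C + 2×D: cost 46, value 106
Best: 120 util.

120 util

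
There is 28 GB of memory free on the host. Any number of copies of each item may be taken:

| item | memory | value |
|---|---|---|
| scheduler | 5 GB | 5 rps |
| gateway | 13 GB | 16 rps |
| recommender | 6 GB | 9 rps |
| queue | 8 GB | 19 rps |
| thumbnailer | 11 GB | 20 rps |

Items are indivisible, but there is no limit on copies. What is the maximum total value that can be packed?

58 rps

Best value-per-unit is queue at 19/8; filling with it alone gives 3×19 = 57.
Optimal mix: 2×queue + 1×thumbnailer → memory 27, value 58.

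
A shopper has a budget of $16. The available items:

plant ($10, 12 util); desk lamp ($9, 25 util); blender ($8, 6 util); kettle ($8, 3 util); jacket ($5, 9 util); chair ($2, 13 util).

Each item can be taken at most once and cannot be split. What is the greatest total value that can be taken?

This is a 0/1 knapsack; check combinations near the capacity.
- desk lamp+jacket+chair: cost 9+5+2=16, value 25+9+13=47
- desk lamp+chair: cost 9+2=11, value 25+13=38
- desk lamp+jacket: cost 9+5=14, value 25+9=34
- blender+jacket+chair: cost 8+5+2=15, value 6+9+13=28
Best: 47 util.

47 util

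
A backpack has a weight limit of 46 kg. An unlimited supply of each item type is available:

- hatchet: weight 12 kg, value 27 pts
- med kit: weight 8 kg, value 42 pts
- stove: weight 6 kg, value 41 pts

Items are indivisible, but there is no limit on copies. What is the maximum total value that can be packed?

289 pts

Best value-per-unit is stove at 41/6; filling with it alone gives 7×41 = 287.
Optimal mix: 2×med kit + 5×stove → weight 46, value 289.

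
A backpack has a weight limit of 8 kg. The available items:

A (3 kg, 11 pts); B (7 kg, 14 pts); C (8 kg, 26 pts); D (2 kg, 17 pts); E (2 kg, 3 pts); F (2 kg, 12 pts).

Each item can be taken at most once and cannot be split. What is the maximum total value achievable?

Check high-value combinations within 8 kg:
- A+D+F: weight 3+2+2=7, value 11+17+12=40
- D+E+F: weight 2+2+2=6, value 17+3+12=32
- A+D+E: weight 3+2+2=7, value 11+17+3=31
- D+F: weight 2+2=4, value 17+12=29
- A+D: weight 3+2=5, value 11+17=28
Best: 40 pts.

40 pts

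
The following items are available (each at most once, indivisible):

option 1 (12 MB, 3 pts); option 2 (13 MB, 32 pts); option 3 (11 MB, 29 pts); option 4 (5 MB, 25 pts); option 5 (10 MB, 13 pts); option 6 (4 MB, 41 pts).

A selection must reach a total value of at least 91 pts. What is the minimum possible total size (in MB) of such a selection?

20

Subsets with value ≥ 91, sorted by total size:
- option 3+option 4+option 6: size 20, value 95
- option 2+option 4+option 6: size 22, value 98
- option 2+option 3+option 6: size 28, value 102
Minimum size: 20 MB.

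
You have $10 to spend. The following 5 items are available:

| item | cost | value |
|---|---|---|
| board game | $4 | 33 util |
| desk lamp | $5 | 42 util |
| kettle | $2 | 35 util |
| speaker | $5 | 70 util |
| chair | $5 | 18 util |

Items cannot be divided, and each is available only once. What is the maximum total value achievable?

Check high-value combinations within $10:
- desk lamp+speaker: cost 5+5=10, value 42+70=112
- kettle+speaker: cost 2+5=7, value 35+70=105
- board game+speaker: cost 4+5=9, value 33+70=103
Best: 112 util.

112 util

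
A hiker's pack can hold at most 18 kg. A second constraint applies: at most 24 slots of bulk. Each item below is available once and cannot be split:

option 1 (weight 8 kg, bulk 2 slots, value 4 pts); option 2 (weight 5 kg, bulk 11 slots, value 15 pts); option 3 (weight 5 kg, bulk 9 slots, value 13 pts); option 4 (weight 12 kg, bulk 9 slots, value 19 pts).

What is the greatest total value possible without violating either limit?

34 pts

Feasible sets respecting both limits:
- option 2+option 4: weight 17, bulk 20, value 34
- option 1+option 2+option 3: weight 18, bulk 22, value 32
- option 3+option 4: weight 17, bulk 18, value 32
Best: 34 pts.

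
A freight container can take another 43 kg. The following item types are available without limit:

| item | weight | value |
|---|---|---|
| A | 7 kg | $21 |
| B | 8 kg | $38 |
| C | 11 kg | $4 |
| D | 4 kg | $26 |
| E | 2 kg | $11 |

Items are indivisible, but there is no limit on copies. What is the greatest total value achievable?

$271

Best value-per-unit is D at 26/4; filling with it alone gives 10×26 = 260.
Optimal mix: 10×D + 1×E → weight 42, value 271.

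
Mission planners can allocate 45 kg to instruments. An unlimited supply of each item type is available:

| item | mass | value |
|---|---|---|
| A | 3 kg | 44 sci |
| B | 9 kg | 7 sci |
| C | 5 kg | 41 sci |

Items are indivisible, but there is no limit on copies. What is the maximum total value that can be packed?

Best value-per-unit is A at 44/3, and filling with it alone uses mass 15×3=45. No mix of the others beats 15×44 = 660.

660 sci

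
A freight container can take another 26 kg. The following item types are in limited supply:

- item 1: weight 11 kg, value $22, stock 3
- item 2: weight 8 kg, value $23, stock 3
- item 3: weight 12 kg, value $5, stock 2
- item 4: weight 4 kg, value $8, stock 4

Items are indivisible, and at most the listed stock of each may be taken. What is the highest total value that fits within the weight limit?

Top feasible selections:
- 3×item 2: weight 24, value 69
- 2×item 2 + 2×item 4: weight 24, value 62
Best: $69.

$69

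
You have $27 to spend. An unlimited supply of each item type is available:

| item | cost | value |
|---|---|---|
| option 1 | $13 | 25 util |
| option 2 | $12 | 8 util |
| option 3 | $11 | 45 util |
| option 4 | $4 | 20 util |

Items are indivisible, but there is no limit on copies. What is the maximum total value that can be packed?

Best value-per-unit is option 4 at 20/4; filling with it alone gives 6×20 = 120.
Optimal mix: 1×option 3 + 4×option 4 → cost 27, value 125.

125 util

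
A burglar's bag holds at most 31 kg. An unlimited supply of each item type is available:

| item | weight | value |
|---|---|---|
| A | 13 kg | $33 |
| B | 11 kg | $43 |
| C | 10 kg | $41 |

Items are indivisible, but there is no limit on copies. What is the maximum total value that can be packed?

$125

Best value-per-unit is C at 41/10; filling with it alone gives 3×41 = 123.
Optimal mix: 1×B + 2×C → weight 31, value 125.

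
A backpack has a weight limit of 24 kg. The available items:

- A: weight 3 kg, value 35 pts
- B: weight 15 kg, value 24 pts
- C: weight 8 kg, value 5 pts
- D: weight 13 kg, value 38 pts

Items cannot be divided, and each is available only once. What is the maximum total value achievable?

This is a 0/1 knapsack; check combinations near the capacity.
- A+C+D: weight 3+8+13=24, value 35+5+38=78
- A+D: weight 3+13=16, value 35+38=73
- A+B: weight 3+15=18, value 35+24=59
- C+D: weight 8+13=21, value 5+38=43
- A+C: weight 3+8=11, value 35+5=40
Best: 78 pts.

78 pts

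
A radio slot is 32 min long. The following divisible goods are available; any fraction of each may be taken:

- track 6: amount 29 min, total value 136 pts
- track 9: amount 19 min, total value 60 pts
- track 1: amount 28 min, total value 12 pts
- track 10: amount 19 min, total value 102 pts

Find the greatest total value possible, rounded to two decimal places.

162.97

Take in order of value per unit:
- track 10 (102/19 per unit): all 19 → value 102, running total 102.00
- track 6 (136/29 per unit): 13 of 29 → value 13×136/29 = 60.9655, running total 162.97
Total 162.97.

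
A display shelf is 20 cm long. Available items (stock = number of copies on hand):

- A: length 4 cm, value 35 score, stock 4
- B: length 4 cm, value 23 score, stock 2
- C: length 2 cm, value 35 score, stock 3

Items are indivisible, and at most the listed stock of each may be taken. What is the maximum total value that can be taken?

Best selections within length 20 and stock limits:
- 3×A + 3×C: length 18, value 210
- 4×A + 2×C: length 20, value 210
Best: 210 score.

210 score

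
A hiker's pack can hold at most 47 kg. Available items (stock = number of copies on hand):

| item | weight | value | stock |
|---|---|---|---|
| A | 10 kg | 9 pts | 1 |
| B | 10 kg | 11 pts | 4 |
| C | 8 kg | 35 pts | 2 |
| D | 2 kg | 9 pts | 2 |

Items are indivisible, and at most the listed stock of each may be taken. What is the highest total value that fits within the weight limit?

Best selections within weight 47 and stock limits:
- 2×B + 2×C + 2×D: weight 40, value 110
- 1×A + 1×B + 2×C + 2×D: weight 40, value 108
- 3×B + 2×C: weight 46, value 103
- 2×B + 2×C + 1×D: weight 38, value 101
Best: 110 pts.

110 pts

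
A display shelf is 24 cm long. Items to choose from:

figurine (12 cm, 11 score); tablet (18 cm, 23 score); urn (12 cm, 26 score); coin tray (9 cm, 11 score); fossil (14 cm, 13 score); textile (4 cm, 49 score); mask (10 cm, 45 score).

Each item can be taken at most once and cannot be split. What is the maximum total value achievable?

105 score

Check high-value combinations within 24 cm:
- coin tray+textile+mask: length 9+4+10=23, value 11+49+45=105
- textile+mask: length 4+10=14, value 49+45=94
- urn+textile: length 12+4=16, value 26+49=75
Best: 105 score.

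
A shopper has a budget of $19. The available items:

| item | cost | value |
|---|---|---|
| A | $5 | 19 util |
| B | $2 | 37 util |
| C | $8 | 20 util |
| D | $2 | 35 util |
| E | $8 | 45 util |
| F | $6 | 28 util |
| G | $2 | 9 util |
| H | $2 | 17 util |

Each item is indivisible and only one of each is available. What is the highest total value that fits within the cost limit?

Check high-value combinations within $19:
- A+B+D+E+H: cost 5+2+2+8+2=19, value 19+37+35+45+17=153
- B+D+E+F: cost 2+2+8+6=18, value 37+35+45+28=145
- A+B+D+E+G: cost 5+2+2+8+2=19, value 19+37+35+45+9=145
Best: 153 util.

153 util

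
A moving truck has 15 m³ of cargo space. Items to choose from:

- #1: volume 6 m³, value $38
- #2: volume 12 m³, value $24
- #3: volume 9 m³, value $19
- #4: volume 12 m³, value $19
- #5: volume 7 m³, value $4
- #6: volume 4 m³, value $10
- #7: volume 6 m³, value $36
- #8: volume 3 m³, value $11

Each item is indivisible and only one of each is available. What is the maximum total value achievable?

Check high-value combinations within 15 m³:
- #1+#7+#8: volume 6+6+3=15, value 38+36+11=85
- #1+#7: volume 6+6=12, value 38+36=74
- #1+#6+#8: volume 6+4+3=13, value 38+10+11=59
Best: $85.

$85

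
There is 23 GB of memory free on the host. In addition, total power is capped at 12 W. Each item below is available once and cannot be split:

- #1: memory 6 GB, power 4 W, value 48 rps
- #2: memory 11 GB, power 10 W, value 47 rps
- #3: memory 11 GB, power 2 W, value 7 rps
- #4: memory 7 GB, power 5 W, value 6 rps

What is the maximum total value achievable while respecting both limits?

Feasible sets respecting both limits:
- #1+#3: memory 17, power 6, value 55
- #2+#3: memory 22, power 12, value 54
- #1+#4: memory 13, power 9, value 54
- #1: memory 6, power 4, value 48
Best: 55 rps.

55 rps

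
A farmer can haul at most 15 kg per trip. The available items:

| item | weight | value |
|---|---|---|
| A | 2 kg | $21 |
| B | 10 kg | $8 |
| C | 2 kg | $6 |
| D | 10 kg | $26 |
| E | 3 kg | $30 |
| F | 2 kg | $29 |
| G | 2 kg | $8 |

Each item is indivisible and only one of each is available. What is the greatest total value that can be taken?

This is a 0/1 knapsack; check combinations near the capacity.
- A+C+E+F+G: weight 2+2+3+2+2=11, value 21+6+30+29+8=94
- A+E+F+G: weight 2+3+2+2=9, value 21+30+29+8=88
- A+C+E+F: weight 2+2+3+2=9, value 21+6+30+29=86
- D+E+F: weight 10+3+2=15, value 26+30+29=85
Best: $94.

$94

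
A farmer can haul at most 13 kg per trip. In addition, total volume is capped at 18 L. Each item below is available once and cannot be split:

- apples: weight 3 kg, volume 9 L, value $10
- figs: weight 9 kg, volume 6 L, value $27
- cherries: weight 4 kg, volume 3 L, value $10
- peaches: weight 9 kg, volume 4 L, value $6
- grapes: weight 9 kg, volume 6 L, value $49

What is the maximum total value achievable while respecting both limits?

$59

Feasible sets respecting both limits:
- apples+grapes: weight 12, volume 15, value 59
- cherries+grapes: weight 13, volume 9, value 59
- grapes: weight 9, volume 6, value 49
Best: $59.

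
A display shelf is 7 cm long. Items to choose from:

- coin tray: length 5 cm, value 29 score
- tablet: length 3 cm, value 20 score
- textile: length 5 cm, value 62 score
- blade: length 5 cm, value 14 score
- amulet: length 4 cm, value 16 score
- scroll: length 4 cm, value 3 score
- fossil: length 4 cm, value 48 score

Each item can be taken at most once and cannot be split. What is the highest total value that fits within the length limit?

This is a 0/1 knapsack; check combinations near the capacity.
- tablet+fossil: length 3+4=7, value 20+48=68
- textile: length 5, value 62
- fossil: length 4, value 48
- tablet+amulet: length 3+4=7, value 20+16=36
- coin tray: length 5, value 29
Best: 68 score.

68 score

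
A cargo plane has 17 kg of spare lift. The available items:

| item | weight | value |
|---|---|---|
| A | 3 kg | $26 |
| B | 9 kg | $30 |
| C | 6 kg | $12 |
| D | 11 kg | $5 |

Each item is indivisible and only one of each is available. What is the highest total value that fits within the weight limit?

Check high-value combinations within 17 kg:
- A+B: weight 3+9=12, value 26+30=56
- B+C: weight 9+6=15, value 30+12=42
- A+C: weight 3+6=9, value 26+12=38
- A+D: weight 3+11=14, value 26+5=31
- B: weight 9, value 30
Best: $56.

$56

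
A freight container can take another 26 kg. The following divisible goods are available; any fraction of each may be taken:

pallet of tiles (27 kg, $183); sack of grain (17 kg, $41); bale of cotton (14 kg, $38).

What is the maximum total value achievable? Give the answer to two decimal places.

176.22

Take in order of value per unit:
- pallet of tiles (183/27 per unit): 26 of 27 → value 26×183/27 = 176.2222, running total 176.22
Total 176.22.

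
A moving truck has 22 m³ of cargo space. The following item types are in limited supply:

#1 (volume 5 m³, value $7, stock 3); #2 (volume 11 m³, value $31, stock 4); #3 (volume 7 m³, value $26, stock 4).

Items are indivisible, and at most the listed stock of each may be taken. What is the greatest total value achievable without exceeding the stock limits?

Best selections within volume 22 and stock limits:
- 3×#3: volume 21, value 78
- 2×#2: volume 22, value 62
- 1×#1 + 2×#3: volume 19, value 59
- 1×#2 + 1×#3: volume 18, value 57
Best: $78.

$78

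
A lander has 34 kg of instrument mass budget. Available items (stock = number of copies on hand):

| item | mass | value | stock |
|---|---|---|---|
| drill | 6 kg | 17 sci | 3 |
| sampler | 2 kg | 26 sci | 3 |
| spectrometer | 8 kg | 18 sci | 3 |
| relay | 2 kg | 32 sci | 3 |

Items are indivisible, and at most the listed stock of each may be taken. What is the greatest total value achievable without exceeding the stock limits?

Best selections within mass 34 and stock limits:
- 1×drill + 3×sampler + 2×spectrometer + 3×relay: mass 34, value 227
- 2×drill + 3×sampler + 1×spectrometer + 3×relay: mass 32, value 226
Best: 227 sci.

227 sci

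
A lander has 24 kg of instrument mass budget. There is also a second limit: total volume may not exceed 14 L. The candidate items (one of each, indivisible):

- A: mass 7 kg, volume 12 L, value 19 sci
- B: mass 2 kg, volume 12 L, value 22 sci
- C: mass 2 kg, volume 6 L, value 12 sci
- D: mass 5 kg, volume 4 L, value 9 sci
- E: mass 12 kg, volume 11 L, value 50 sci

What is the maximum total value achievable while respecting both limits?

50 sci

Feasible sets respecting both limits:
- E: mass 12, volume 11, value 50
- B: mass 2, volume 12, value 22
- C+D: mass 7, volume 10, value 21
- A: mass 7, volume 12, value 19
Best: 50 sci.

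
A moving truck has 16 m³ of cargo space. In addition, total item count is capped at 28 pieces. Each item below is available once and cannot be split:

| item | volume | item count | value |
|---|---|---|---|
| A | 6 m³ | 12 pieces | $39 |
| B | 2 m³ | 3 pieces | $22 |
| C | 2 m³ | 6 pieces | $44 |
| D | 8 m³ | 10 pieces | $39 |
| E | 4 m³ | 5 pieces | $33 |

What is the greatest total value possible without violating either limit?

$138

Feasible sets respecting both limits:
- A+B+C+E: volume 14, item count 26, value 138
- B+C+D+E: volume 16, item count 24, value 138
- A+C+D: volume 16, item count 28, value 122
- A+C+E: volume 12, item count 23, value 116
Best: $138.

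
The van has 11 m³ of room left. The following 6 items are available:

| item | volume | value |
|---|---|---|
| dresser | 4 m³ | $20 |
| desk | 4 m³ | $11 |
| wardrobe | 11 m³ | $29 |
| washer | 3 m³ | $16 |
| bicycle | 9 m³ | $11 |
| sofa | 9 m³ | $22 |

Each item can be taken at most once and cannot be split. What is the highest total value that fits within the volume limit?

Check high-value combinations within 11 m³:
- dresser+desk+washer: volume 4+4+3=11, value 20+11+16=47
- dresser+washer: volume 4+3=7, value 20+16=36
- dresser+desk: volume 4+4=8, value 20+11=31
Best: $47.

$47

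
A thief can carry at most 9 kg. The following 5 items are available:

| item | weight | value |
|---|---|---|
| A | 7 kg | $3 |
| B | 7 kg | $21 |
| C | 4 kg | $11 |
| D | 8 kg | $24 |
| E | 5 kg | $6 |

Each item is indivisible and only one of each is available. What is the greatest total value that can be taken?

$24

Check high-value combinations within 9 kg:
- D: weight 8, value 24
- B: weight 7, value 21
- C+E: weight 4+5=9, value 11+6=17
- C: weight 4, value 11
Best: $24.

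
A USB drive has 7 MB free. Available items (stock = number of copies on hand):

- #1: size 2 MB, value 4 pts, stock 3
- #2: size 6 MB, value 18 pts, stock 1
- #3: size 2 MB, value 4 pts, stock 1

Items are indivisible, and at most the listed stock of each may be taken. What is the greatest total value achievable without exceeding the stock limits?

18 pts

Best selections within size 7 and stock limits:
- 1×#2: size 6, value 18
- 2×#1 + 1×#3: size 6, value 12
- 3×#1: size 6, value 12
Best: 18 pts.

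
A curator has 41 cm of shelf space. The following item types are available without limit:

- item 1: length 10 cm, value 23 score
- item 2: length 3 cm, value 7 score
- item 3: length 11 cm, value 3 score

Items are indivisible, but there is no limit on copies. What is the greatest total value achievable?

Best value-per-unit is item 2 at 7/3; filling with it alone gives 13×7 = 91.
Optimal mix: 2×item 1 + 7×item 2 → length 41, value 95.

95 score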